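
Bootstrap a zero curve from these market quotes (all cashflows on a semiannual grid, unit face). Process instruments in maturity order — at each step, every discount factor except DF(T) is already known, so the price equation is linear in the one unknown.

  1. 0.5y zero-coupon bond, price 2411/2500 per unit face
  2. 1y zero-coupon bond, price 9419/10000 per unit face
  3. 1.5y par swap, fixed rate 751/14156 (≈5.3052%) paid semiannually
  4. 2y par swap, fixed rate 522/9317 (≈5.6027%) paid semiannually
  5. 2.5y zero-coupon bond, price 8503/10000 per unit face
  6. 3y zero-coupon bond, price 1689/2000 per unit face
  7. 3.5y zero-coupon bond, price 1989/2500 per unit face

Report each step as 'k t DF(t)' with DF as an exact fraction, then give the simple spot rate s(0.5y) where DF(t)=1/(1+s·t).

step 1 [0.5y] zero: DF = P = 2411/2500 ≈ 0.964400
step 2 [1y] zero: DF = P = 9419/10000 ≈ 0.941900
step 3 [1.5y] swap r/2=751/28312: DF=(1 − 751/28312·(0.964400+0.941900))/(1+751/28312) = 9249/10000 ≈ 0.924900
step 4 [2y] swap r/2=261/9317: DF=(1 − 261/9317·(0.964400+0.941900+0.924900))/(1+261/9317) = 2239/2500 ≈ 0.895600
step 5 [2.5y] zero: DF = P = 8503/10000 ≈ 0.850300
step 6 [3y] zero: DF = P = 1689/2000 ≈ 0.844500
step 7 [3.5y] zero: DF = P = 1989/2500 ≈ 0.795600

1 1/2 2411/2500
2 1 9419/10000
3 3/2 9249/10000
4 2 2239/2500
5 5/2 8503/10000
6 3 1689/2000
7 7/2 1989/2500
s(0.5y) = (1/(2411/2500) − 1)/(1/2) = 178/2411 ≈ 7.3828%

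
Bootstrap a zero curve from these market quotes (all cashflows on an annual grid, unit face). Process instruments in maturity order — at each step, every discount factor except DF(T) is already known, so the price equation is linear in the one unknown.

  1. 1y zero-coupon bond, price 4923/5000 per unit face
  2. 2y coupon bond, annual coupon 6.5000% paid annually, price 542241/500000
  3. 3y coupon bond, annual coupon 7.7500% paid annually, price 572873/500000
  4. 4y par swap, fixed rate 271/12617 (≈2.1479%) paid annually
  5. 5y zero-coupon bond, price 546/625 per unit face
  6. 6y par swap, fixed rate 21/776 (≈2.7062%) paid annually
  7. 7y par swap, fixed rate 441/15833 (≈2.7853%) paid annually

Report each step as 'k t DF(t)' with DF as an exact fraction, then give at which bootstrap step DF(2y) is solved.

step 1 [1y] zero: DF = P = 4923/5000 ≈ 0.984600
step 2 [2y] bond c/1=13/200: DF=(542241/500000 − 13/200·(0.984600))/(1+13/200) = 4791/5000 ≈ 0.958200
step 3 [3y] bond c/1=31/400: DF=(572873/500000 − 31/400·(0.984600+0.958200))/(1+31/400) = 2309/2500 ≈ 0.923600
step 4 [4y] swap r/1=271/12617: DF=(1 − 271/12617·(0.984600+0.958200+0.923600))/(1+271/12617) = 9187/10000 ≈ 0.918700
step 5 [5y] zero: DF = P = 546/625 ≈ 0.873600
step 6 [6y] swap r/1=21/776: DF=(1 − 21/776·(0.984600+0.958200+0.923600+0.918700+0.873600))/(1+21/776) = 8509/10000 ≈ 0.850900
step 7 [7y] swap r/1=441/15833: DF=(1 − 441/15833·(0.984600+0.958200+0.923600+0.918700+0.873600+0.850900))/(1+441/15833) = 2059/2500 ≈ 0.823600

1 1 4923/5000
2 2 4791/5000
3 3 2309/2500
4 4 9187/10000
5 5 546/625
6 6 8509/10000
7 7 2059/2500
DF(2y) is solved at step 2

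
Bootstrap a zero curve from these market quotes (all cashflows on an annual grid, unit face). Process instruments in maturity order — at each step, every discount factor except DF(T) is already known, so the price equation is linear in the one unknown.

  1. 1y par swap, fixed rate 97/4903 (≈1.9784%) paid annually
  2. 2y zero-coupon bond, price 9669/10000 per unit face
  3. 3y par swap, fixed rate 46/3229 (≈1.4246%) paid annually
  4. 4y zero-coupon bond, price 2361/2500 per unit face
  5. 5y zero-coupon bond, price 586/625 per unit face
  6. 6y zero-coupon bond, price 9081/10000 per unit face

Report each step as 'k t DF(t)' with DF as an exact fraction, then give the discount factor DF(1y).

step 1 [1y] swap r/1=97/4903: DF=(1 − 97/4903·(0))/(1+97/4903) = 4903/5000 ≈ 0.980600
step 2 [2y] zero: DF = P = 9669/10000 ≈ 0.966900
step 3 [3y] swap r/1=46/3229: DF=(1 − 46/3229·(0.980600+0.966900))/(1+46/3229) = 4793/5000 ≈ 0.958600
step 4 [4y] zero: DF = P = 2361/2500 ≈ 0.944400
step 5 [5y] zero: DF = P = 586/625 ≈ 0.937600
step 6 [6y] zero: DF = P = 9081/10000 ≈ 0.908100

1 1 4903/5000
2 2 9669/10000
3 3 4793/5000
4 4 2361/2500
5 5 586/625
6 6 9081/10000
DF(1y) = 4903/5000 ≈ 0.980600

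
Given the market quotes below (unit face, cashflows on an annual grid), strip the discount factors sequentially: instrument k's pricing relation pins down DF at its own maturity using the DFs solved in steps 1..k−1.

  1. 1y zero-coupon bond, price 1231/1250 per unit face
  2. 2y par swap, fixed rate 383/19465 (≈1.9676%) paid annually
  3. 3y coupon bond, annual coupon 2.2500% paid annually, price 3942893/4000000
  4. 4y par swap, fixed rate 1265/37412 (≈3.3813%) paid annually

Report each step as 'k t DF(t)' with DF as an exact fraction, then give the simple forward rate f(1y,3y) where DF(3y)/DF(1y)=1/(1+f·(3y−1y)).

1 1 1231/1250
2 2 9617/10000
3 3 2303/2500
4 4 1747/2000
f(1y,3y) = ((1231/1250)/(2303/2500) − 1)/(2) = 159/4606 ≈ 3.4520%

step 1 [1y] zero: DF = P = 1231/1250 ≈ 0.984800
step 2 [2y] swap r/1=383/19465: DF=(1 − 383/19465·(0.984800))/(1+383/19465) = 9617/10000 ≈ 0.961700
step 3 [3y] bond c/1=9/400: DF=(3942893/4000000 − 9/400·(0.984800+0.961700))/(1+9/400) = 2303/2500 ≈ 0.921200
step 4 [4y] swap r/1=1265/37412: DF=(1 − 1265/37412·(0.984800+0.961700+0.921200))/(1+1265/37412) = 1747/2000 ≈ 0.873500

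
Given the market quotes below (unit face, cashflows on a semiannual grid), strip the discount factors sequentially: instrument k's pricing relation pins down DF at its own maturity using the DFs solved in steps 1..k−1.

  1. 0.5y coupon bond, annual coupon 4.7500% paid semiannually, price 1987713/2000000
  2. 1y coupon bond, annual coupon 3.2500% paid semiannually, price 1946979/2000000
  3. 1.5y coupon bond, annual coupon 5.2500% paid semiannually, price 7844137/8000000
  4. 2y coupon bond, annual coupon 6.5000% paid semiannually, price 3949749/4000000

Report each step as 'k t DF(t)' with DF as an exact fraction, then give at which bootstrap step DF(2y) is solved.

1 1/2 2427/2500
2 1 589/625
3 3/2 1813/2000
4 2 2169/2500
DF(2y) is solved at step 4

step 1 [0.5y] bond c/2=19/800: DF=(1987713/2000000 − 19/800·(0))/(1+19/800) = 2427/2500 ≈ 0.970800
step 2 [1y] bond c/2=13/800: DF=(1946979/2000000 − 13/800·(0.970800))/(1+13/800) = 589/625 ≈ 0.942400
step 3 [1.5y] bond c/2=21/800: DF=(7844137/8000000 − 21/800·(0.970800+0.942400))/(1+21/800) = 1813/2000 ≈ 0.906500
step 4 [2y] bond c/2=13/400: DF=(3949749/4000000 − 13/400·(0.970800+0.942400+0.906500))/(1+13/400) = 2169/2500 ≈ 0.867600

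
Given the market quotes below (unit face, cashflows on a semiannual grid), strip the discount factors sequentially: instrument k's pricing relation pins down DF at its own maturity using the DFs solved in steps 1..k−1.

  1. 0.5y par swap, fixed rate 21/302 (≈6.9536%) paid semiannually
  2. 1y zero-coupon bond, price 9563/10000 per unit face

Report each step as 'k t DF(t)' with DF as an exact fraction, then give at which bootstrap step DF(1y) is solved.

step 1 [0.5y] swap r/2=21/604: DF=(1 − 21/604·(0))/(1+21/604) = 604/625 ≈ 0.966400
step 2 [1y] zero: DF = P = 9563/10000 ≈ 0.956300

1 1/2 604/625
2 1 9563/10000
DF(1y) is solved at step 2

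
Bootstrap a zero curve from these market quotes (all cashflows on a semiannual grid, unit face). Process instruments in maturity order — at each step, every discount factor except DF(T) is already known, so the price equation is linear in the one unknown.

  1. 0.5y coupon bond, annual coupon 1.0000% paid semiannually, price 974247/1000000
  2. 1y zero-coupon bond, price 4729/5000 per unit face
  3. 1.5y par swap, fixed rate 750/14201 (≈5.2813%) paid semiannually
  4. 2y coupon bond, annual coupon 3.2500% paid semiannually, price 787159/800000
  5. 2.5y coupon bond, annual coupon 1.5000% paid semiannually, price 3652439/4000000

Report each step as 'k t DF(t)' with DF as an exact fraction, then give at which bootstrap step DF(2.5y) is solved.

1 1/2 4847/5000
2 1 4729/5000
3 3/2 37/40
4 2 2307/2500
5 5/2 8783/10000
DF(2.5y) is solved at step 5

step 1 [0.5y] bond c/2=1/200: DF=(974247/1000000 − 1/200·(0))/(1+1/200) = 4847/5000 ≈ 0.969400
step 2 [1y] zero: DF = P = 4729/5000 ≈ 0.945800
step 3 [1.5y] swap r/2=375/14201: DF=(1 − 375/14201·(0.969400+0.945800))/(1+375/14201) = 37/40 ≈ 0.925000
step 4 [2y] bond c/2=13/800: DF=(787159/800000 − 13/800·(0.969400+0.945800+0.925000))/(1+13/800) = 2307/2500 ≈ 0.922800
step 5 [2.5y] bond c/2=3/400: DF=(3652439/4000000 − 3/400·(0.969400+0.945800+0.925000+0.922800))/(1+3/400) = 8783/10000 ≈ 0.878300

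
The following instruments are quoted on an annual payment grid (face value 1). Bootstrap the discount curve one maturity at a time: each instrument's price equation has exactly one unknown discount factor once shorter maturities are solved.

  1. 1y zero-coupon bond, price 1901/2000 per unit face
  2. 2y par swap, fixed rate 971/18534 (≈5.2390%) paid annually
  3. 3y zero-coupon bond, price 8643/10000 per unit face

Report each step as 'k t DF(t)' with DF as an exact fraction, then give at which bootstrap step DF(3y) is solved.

1 1 1901/2000
2 2 9029/10000
3 3 8643/10000
DF(3y) is solved at step 3

step 1 [1y] zero: DF = P = 1901/2000 ≈ 0.950500
step 2 [2y] swap r/1=971/18534: DF=(1 − 971/18534·(0.950500))/(1+971/18534) = 9029/10000 ≈ 0.902900
step 3 [3y] zero: DF = P = 8643/10000 ≈ 0.864300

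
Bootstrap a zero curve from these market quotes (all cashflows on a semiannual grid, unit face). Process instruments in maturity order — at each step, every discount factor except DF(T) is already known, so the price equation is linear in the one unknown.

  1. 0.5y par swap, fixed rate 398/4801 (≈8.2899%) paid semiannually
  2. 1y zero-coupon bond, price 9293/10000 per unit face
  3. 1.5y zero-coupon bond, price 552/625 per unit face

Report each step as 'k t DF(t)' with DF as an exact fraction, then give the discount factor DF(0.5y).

step 1 [0.5y] swap r/2=199/4801: DF=(1 − 199/4801·(0))/(1+199/4801) = 4801/5000 ≈ 0.960200
step 2 [1y] zero: DF = P = 9293/10000 ≈ 0.929300
step 3 [1.5y] zero: DF = P = 552/625 ≈ 0.883200

1 1/2 4801/5000
2 1 9293/10000
3 3/2 552/625
DF(0.5y) = 4801/5000 ≈ 0.960200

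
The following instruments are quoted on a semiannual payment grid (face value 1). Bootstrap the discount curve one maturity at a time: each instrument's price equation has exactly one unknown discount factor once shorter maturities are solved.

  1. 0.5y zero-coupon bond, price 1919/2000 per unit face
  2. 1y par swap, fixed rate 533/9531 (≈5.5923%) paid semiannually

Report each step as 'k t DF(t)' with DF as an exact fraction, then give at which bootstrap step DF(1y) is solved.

1 1/2 1919/2000
2 1 9467/10000
DF(1y) is solved at step 2

step 1 [0.5y] zero: DF = P = 1919/2000 ≈ 0.959500
step 2 [1y] swap r/2=533/19062: DF=(1 − 533/19062·(0.959500))/(1+533/19062) = 9467/10000 ≈ 0.946700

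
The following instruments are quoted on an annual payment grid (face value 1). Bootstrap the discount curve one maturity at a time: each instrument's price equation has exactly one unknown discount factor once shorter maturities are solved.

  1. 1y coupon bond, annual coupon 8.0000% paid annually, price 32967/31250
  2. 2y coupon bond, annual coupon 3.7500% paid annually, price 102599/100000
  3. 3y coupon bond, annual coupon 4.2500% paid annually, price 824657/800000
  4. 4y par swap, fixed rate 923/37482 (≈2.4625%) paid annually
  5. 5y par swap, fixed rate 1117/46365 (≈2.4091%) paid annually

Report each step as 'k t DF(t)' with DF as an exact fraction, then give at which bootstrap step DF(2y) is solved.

step 1 [1y] bond c/1=2/25: DF=(32967/31250 − 2/25·(0))/(1+2/25) = 1221/1250 ≈ 0.976800
step 2 [2y] bond c/1=3/80: DF=(102599/100000 − 3/80·(0.976800))/(1+3/80) = 596/625 ≈ 0.953600
step 3 [3y] bond c/1=17/400: DF=(824657/800000 − 17/400·(0.976800+0.953600))/(1+17/400) = 9101/10000 ≈ 0.910100
step 4 [4y] swap r/1=923/37482: DF=(1 − 923/37482·(0.976800+0.953600+0.910100))/(1+923/37482) = 9077/10000 ≈ 0.907700
step 5 [5y] swap r/1=1117/46365: DF=(1 − 1117/46365·(0.976800+0.953600+0.910100+0.907700))/(1+1117/46365) = 8883/10000 ≈ 0.888300

1 1 1221/1250
2 2 596/625
3 3 9101/10000
4 4 9077/10000
5 5 8883/10000
DF(2y) is solved at step 2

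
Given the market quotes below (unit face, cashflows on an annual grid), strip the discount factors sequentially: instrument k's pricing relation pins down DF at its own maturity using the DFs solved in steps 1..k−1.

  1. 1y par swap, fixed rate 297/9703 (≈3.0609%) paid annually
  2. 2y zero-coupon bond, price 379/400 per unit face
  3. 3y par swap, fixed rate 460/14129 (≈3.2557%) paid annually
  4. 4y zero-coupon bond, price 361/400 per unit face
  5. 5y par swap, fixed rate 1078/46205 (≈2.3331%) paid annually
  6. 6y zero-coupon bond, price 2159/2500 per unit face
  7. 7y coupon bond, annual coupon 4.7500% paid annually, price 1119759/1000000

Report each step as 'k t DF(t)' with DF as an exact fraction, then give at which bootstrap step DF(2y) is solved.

1 1 9703/10000
2 2 379/400
3 3 227/250
4 4 361/400
5 5 4461/5000
6 6 2159/2500
7 7 8203/10000
DF(2y) is solved at step 2

step 1 [1y] swap r/1=297/9703: DF=(1 − 297/9703·(0))/(1+297/9703) = 9703/10000 ≈ 0.970300
step 2 [2y] zero: DF = P = 379/400 ≈ 0.947500
step 3 [3y] swap r/1=460/14129: DF=(1 − 460/14129·(0.970300+0.947500))/(1+460/14129) = 227/250 ≈ 0.908000
step 4 [4y] zero: DF = P = 361/400 ≈ 0.902500
step 5 [5y] swap r/1=1078/46205: DF=(1 − 1078/46205·(0.970300+0.947500+0.908000+0.902500))/(1+1078/46205) = 4461/5000 ≈ 0.892200
step 6 [6y] zero: DF = P = 2159/2500 ≈ 0.863600
step 7 [7y] bond c/1=19/400: DF=(1119759/1000000 − 19/400·(0.970300+0.947500+0.908000+0.902500+0.892200+0.863600))/(1+19/400) = 8203/10000 ≈ 0.820300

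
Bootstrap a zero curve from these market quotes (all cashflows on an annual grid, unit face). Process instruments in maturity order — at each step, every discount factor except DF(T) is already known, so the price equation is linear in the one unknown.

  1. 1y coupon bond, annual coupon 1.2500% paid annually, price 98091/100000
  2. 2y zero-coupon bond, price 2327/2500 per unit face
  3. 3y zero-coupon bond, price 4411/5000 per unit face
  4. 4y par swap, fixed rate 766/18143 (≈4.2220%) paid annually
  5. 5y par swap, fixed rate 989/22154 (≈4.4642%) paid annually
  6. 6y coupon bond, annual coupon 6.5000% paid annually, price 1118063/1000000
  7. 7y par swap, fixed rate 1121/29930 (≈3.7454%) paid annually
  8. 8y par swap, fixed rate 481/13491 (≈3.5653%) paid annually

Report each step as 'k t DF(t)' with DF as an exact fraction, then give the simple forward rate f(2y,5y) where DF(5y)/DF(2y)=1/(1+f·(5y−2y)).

step 1 [1y] bond c/1=1/80: DF=(98091/100000 − 1/80·(0))/(1+1/80) = 1211/1250 ≈ 0.968800
step 2 [2y] zero: DF = P = 2327/2500 ≈ 0.930800
step 3 [3y] zero: DF = P = 4411/5000 ≈ 0.882200
step 4 [4y] swap r/1=766/18143: DF=(1 − 766/18143·(0.968800+0.930800+0.882200))/(1+766/18143) = 2117/2500 ≈ 0.846800
step 5 [5y] swap r/1=989/22154: DF=(1 − 989/22154·(0.968800+0.930800+0.882200+0.846800))/(1+989/22154) = 4011/5000 ≈ 0.802200
step 6 [6y] bond c/1=13/200: DF=(1118063/1000000 − 13/200·(0.968800+0.930800+0.882200+0.846800+0.802200))/(1+13/200) = 3897/5000 ≈ 0.779400
step 7 [7y] swap r/1=1121/29930: DF=(1 − 1121/29930·(0.968800+0.930800+0.882200+0.846800+0.802200+0.779400))/(1+1121/29930) = 3879/5000 ≈ 0.775800
step 8 [8y] swap r/1=481/13491: DF=(1 − 481/13491·(0.968800+0.930800+0.882200+0.846800+0.802200+0.779400+0.775800))/(1+481/13491) = 1519/2000 ≈ 0.759500

1 1 1211/1250
2 2 2327/2500
3 3 4411/5000
4 4 2117/2500
5 5 4011/5000
6 6 3897/5000
7 7 3879/5000
8 8 1519/2000
f(2y,5y) = ((2327/2500)/(4011/5000) − 1)/(3) = 643/12033 ≈ 5.3436%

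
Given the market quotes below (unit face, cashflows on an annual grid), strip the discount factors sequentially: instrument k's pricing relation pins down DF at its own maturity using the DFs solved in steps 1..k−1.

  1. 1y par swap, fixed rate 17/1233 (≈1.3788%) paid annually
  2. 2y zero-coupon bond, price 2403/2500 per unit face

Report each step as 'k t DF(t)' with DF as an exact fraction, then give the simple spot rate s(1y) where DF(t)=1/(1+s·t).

step 1 [1y] swap r/1=17/1233: DF=(1 − 17/1233·(0))/(1+17/1233) = 1233/1250 ≈ 0.986400
step 2 [2y] zero: DF = P = 2403/2500 ≈ 0.961200

1 1 1233/1250
2 2 2403/2500
s(1y) = (1/(1233/1250) − 1)/(1) = 17/1233 ≈ 1.3788%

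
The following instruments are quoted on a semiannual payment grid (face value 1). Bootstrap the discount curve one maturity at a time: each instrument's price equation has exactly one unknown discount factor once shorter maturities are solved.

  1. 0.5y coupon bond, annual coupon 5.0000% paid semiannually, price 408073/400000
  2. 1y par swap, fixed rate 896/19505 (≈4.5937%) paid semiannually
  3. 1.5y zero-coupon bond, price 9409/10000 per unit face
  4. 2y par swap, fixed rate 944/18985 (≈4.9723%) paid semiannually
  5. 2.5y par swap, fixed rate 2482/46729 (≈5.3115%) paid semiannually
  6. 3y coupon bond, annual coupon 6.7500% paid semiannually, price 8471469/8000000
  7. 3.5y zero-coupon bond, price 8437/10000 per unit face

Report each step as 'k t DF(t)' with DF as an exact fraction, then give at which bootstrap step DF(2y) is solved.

1 1/2 9953/10000
2 1 597/625
3 3/2 9409/10000
4 2 566/625
5 5/2 8759/10000
6 3 4359/5000
7 7/2 8437/10000
DF(2y) is solved at step 4

step 1 [0.5y] bond c/2=1/40: DF=(408073/400000 − 1/40·(0))/(1+1/40) = 9953/10000 ≈ 0.995300
step 2 [1y] swap r/2=448/19505: DF=(1 − 448/19505·(0.995300))/(1+448/19505) = 597/625 ≈ 0.955200
step 3 [1.5y] zero: DF = P = 9409/10000 ≈ 0.940900
step 4 [2y] swap r/2=472/18985: DF=(1 − 472/18985·(0.995300+0.955200+0.940900))/(1+472/18985) = 566/625 ≈ 0.905600
step 5 [2.5y] swap r/2=1241/46729: DF=(1 − 1241/46729·(0.995300+0.955200+0.940900+0.905600))/(1+1241/46729) = 8759/10000 ≈ 0.875900
step 6 [3y] bond c/2=27/800: DF=(8471469/8000000 − 27/800·(0.995300+0.955200+0.940900+0.905600+0.875900))/(1+27/800) = 4359/5000 ≈ 0.871800
step 7 [3.5y] zero: DF = P = 8437/10000 ≈ 0.843700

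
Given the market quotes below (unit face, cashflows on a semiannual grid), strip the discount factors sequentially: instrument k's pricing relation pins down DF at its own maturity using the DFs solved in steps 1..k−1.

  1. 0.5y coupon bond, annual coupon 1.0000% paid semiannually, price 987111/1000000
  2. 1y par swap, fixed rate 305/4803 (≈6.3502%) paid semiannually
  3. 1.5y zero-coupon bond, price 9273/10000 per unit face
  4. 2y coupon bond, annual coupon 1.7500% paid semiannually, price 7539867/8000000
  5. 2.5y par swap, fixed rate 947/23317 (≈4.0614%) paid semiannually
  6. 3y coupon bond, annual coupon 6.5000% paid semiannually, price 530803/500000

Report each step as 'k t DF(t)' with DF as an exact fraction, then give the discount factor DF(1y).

1 1/2 4911/5000
2 1 939/1000
3 3/2 9273/10000
4 2 1137/1250
5 5/2 9053/10000
6 3 4407/5000
DF(1y) = 939/1000 ≈ 0.939000

step 1 [0.5y] bond c/2=1/200: DF=(987111/1000000 − 1/200·(0))/(1+1/200) = 4911/5000 ≈ 0.982200
step 2 [1y] swap r/2=305/9606: DF=(1 − 305/9606·(0.982200))/(1+305/9606) = 939/1000 ≈ 0.939000
step 3 [1.5y] zero: DF = P = 9273/10000 ≈ 0.927300
step 4 [2y] bond c/2=7/800: DF=(7539867/8000000 − 7/800·(0.982200+0.939000+0.927300))/(1+7/800) = 1137/1250 ≈ 0.909600
step 5 [2.5y] swap r/2=947/46634: DF=(1 − 947/46634·(0.982200+0.939000+0.927300+0.909600))/(1+947/46634) = 9053/10000 ≈ 0.905300
step 6 [3y] bond c/2=13/400: DF=(530803/500000 − 13/400·(0.982200+0.939000+0.927300+0.909600+0.905300))/(1+13/400) = 4407/5000 ≈ 0.881400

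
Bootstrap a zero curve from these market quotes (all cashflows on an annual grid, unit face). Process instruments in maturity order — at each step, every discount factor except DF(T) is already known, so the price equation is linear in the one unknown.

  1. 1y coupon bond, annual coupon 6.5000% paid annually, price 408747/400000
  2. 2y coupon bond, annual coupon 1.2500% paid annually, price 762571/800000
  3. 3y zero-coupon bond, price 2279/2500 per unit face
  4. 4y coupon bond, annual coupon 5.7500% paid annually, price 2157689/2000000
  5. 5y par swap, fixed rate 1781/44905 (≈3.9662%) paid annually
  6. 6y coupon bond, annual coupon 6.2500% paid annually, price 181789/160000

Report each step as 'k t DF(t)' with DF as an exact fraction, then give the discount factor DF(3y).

step 1 [1y] bond c/1=13/200: DF=(408747/400000 − 13/200·(0))/(1+13/200) = 1919/2000 ≈ 0.959500
step 2 [2y] bond c/1=1/80: DF=(762571/800000 − 1/80·(0.959500))/(1+1/80) = 581/625 ≈ 0.929600
step 3 [3y] zero: DF = P = 2279/2500 ≈ 0.911600
step 4 [4y] bond c/1=23/400: DF=(2157689/2000000 − 23/400·(0.959500+0.929600+0.911600))/(1+23/400) = 8679/10000 ≈ 0.867900
step 5 [5y] swap r/1=1781/44905: DF=(1 − 1781/44905·(0.959500+0.929600+0.911600+0.867900))/(1+1781/44905) = 8219/10000 ≈ 0.821900
step 6 [6y] bond c/1=1/16: DF=(181789/160000 − 1/16·(0.959500+0.929600+0.911600+0.867900+0.821900))/(1+1/16) = 2013/2500 ≈ 0.805200

1 1 1919/2000
2 2 581/625
3 3 2279/2500
4 4 8679/10000
5 5 8219/10000
6 6 2013/2500
DF(3y) = 2279/2500 ≈ 0.911600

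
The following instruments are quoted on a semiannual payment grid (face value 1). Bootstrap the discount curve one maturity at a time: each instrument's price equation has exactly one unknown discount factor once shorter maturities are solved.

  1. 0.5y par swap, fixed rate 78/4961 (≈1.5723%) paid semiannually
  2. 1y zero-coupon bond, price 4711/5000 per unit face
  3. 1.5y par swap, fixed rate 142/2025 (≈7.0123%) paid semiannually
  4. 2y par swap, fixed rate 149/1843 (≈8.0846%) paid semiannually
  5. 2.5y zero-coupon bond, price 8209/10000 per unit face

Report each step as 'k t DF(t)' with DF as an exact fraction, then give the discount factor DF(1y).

1 1/2 4961/5000
2 1 4711/5000
3 3/2 4503/5000
4 2 851/1000
5 5/2 8209/10000
DF(1y) = 4711/5000 ≈ 0.942200

step 1 [0.5y] swap r/2=39/4961: DF=(1 − 39/4961·(0))/(1+39/4961) = 4961/5000 ≈ 0.992200
step 2 [1y] zero: DF = P = 4711/5000 ≈ 0.942200
step 3 [1.5y] swap r/2=71/2025: DF=(1 − 71/2025·(0.992200+0.942200))/(1+71/2025) = 4503/5000 ≈ 0.900600
step 4 [2y] swap r/2=149/3686: DF=(1 − 149/3686·(0.992200+0.942200+0.900600))/(1+149/3686) = 851/1000 ≈ 0.851000
step 5 [2.5y] zero: DF = P = 8209/10000 ≈ 0.820900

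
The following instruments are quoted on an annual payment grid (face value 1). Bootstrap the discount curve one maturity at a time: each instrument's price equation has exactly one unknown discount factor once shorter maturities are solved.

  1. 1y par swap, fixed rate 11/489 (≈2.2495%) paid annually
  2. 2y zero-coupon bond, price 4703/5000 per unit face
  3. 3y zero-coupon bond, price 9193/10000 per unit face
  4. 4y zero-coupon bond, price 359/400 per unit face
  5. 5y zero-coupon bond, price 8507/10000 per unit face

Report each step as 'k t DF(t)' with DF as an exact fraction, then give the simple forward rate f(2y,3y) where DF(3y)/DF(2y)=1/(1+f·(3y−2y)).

step 1 [1y] swap r/1=11/489: DF=(1 − 11/489·(0))/(1+11/489) = 489/500 ≈ 0.978000
step 2 [2y] zero: DF = P = 4703/5000 ≈ 0.940600
step 3 [3y] zero: DF = P = 9193/10000 ≈ 0.919300
step 4 [4y] zero: DF = P = 359/400 ≈ 0.897500
step 5 [5y] zero: DF = P = 8507/10000 ≈ 0.850700

1 1 489/500
2 2 4703/5000
3 3 9193/10000
4 4 359/400
5 5 8507/10000
f(2y,3y) = ((4703/5000)/(9193/10000) − 1)/(1) = 213/9193 ≈ 2.3170%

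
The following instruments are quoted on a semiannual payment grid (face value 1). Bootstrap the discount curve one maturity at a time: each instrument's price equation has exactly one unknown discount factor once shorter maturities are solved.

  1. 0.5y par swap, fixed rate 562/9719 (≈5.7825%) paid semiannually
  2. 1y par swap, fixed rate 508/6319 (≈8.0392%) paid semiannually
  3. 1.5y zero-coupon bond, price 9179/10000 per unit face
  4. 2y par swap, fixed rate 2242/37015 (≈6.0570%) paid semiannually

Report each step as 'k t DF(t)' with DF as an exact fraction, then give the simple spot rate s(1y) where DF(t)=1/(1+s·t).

1 1/2 9719/10000
2 1 4619/5000
3 3/2 9179/10000
4 2 8879/10000
s(1y) = (1/(4619/5000) − 1)/(1) = 381/4619 ≈ 8.2485%

step 1 [0.5y] swap r/2=281/9719: DF=(1 − 281/9719·(0))/(1+281/9719) = 9719/10000 ≈ 0.971900
step 2 [1y] swap r/2=254/6319: DF=(1 − 254/6319·(0.971900))/(1+254/6319) = 4619/5000 ≈ 0.923800
step 3 [1.5y] zero: DF = P = 9179/10000 ≈ 0.917900
step 4 [2y] swap r/2=1121/37015: DF=(1 − 1121/37015·(0.971900+0.923800+0.917900))/(1+1121/37015) = 8879/10000 ≈ 0.887900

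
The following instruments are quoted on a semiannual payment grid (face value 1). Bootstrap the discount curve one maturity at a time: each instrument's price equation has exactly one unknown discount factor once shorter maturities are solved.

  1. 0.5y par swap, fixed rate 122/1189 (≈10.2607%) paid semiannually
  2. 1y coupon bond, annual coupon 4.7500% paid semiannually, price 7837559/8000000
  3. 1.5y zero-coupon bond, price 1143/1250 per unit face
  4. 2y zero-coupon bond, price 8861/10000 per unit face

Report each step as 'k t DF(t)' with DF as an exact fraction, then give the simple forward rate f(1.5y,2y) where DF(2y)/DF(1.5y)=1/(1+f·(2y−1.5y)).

step 1 [0.5y] swap r/2=61/1189: DF=(1 − 61/1189·(0))/(1+61/1189) = 1189/1250 ≈ 0.951200
step 2 [1y] bond c/2=19/800: DF=(7837559/8000000 − 19/800·(0.951200))/(1+19/800) = 9349/10000 ≈ 0.934900
step 3 [1.5y] zero: DF = P = 1143/1250 ≈ 0.914400
step 4 [2y] zero: DF = P = 8861/10000 ≈ 0.886100

1 1/2 1189/1250
2 1 9349/10000
3 3/2 1143/1250
4 2 8861/10000
f(1.5y,2y) = ((1143/1250)/(8861/10000) − 1)/(1/2) = 566/8861 ≈ 6.3875%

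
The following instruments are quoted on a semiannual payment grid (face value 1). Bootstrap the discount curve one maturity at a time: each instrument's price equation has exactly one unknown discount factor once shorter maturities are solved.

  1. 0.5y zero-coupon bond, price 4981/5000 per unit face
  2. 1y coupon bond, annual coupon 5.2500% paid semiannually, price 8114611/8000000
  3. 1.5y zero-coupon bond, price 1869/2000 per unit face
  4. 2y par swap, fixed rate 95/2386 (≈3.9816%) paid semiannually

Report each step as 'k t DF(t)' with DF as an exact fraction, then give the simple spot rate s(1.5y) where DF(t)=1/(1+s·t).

1 1/2 4981/5000
2 1 9629/10000
3 3/2 1869/2000
4 2 231/250
s(1.5y) = (1/(1869/2000) − 1)/(3/2) = 262/5607 ≈ 4.6727%

step 1 [0.5y] zero: DF = P = 4981/5000 ≈ 0.996200
step 2 [1y] bond c/2=21/800: DF=(8114611/8000000 − 21/800·(0.996200))/(1+21/800) = 9629/10000 ≈ 0.962900
step 3 [1.5y] zero: DF = P = 1869/2000 ≈ 0.934500
step 4 [2y] swap r/2=95/4772: DF=(1 − 95/4772·(0.996200+0.962900+0.934500))/(1+95/4772) = 231/250 ≈ 0.924000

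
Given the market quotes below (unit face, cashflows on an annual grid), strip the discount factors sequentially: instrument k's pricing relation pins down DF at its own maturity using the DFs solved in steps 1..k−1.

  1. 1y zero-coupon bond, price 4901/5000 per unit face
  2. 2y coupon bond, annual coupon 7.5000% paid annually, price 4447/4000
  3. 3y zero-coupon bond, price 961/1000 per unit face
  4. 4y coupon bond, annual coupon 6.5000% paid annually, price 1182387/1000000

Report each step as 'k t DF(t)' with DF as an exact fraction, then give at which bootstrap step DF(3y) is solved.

step 1 [1y] zero: DF = P = 4901/5000 ≈ 0.980200
step 2 [2y] bond c/1=3/40: DF=(4447/4000 − 3/40·(0.980200))/(1+3/40) = 4829/5000 ≈ 0.965800
step 3 [3y] zero: DF = P = 961/1000 ≈ 0.961000
step 4 [4y] bond c/1=13/200: DF=(1182387/1000000 − 13/200·(0.980200+0.965800+0.961000))/(1+13/200) = 583/625 ≈ 0.932800

1 1 4901/5000
2 2 4829/5000
3 3 961/1000
4 4 583/625
DF(3y) is solved at step 3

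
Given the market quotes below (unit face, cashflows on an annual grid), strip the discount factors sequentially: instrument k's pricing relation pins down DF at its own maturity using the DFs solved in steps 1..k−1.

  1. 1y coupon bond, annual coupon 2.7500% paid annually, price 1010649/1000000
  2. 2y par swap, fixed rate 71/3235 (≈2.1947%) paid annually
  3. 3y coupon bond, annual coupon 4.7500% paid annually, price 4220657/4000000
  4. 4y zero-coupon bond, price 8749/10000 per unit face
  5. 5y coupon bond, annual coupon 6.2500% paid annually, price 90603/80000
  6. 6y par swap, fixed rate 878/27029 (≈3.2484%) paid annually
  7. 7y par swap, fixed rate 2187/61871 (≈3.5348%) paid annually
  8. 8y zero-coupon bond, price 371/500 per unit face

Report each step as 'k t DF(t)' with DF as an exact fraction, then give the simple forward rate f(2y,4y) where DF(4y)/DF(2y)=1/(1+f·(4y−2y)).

1 1 2459/2500
2 2 4787/5000
3 3 9193/10000
4 4 8749/10000
5 5 4231/5000
6 6 2061/2500
7 7 7813/10000
8 8 371/500
f(2y,4y) = ((4787/5000)/(8749/10000) − 1)/(2) = 825/17498 ≈ 4.7148%

step 1 [1y] bond c/1=11/400: DF=(1010649/1000000 − 11/400·(0))/(1+11/400) = 2459/2500 ≈ 0.983600
step 2 [2y] swap r/1=71/3235: DF=(1 − 71/3235·(0.983600))/(1+71/3235) = 4787/5000 ≈ 0.957400
step 3 [3y] bond c/1=19/400: DF=(4220657/4000000 − 19/400·(0.983600+0.957400))/(1+19/400) = 9193/10000 ≈ 0.919300
step 4 [4y] zero: DF = P = 8749/10000 ≈ 0.874900
step 5 [5y] bond c/1=1/16: DF=(90603/80000 − 1/16·(0.983600+0.957400+0.919300+0.874900))/(1+1/16) = 4231/5000 ≈ 0.846200
step 6 [6y] swap r/1=878/27029: DF=(1 − 878/27029·(0.983600+0.957400+0.919300+0.874900+0.846200))/(1+878/27029) = 2061/2500 ≈ 0.824400
step 7 [7y] swap r/1=2187/61871: DF=(1 − 2187/61871·(0.983600+0.957400+0.919300+0.874900+0.846200+0.824400))/(1+2187/61871) = 7813/10000 ≈ 0.781300
step 8 [8y] zero: DF = P = 371/500 ≈ 0.742000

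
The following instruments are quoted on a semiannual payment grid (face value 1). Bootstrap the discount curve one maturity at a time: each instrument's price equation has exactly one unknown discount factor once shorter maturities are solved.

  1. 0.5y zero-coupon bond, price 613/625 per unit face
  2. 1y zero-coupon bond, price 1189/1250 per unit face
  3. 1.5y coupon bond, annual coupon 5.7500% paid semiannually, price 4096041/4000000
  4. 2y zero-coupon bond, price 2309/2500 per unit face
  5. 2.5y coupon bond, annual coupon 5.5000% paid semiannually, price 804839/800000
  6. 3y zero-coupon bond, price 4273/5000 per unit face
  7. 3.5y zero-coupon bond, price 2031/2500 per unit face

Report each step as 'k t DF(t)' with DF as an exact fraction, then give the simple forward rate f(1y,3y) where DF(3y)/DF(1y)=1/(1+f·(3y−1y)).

1 1/2 613/625
2 1 1189/1250
3 3/2 4707/5000
4 2 2309/2500
5 5/2 351/400
6 3 4273/5000
7 7/2 2031/2500
f(1y,3y) = ((1189/1250)/(4273/5000) − 1)/(2) = 483/8546 ≈ 5.6518%

step 1 [0.5y] zero: DF = P = 613/625 ≈ 0.980800
step 2 [1y] zero: DF = P = 1189/1250 ≈ 0.951200
step 3 [1.5y] bond c/2=23/800: DF=(4096041/4000000 − 23/800·(0.980800+0.951200))/(1+23/800) = 4707/5000 ≈ 0.941400
step 4 [2y] zero: DF = P = 2309/2500 ≈ 0.923600
step 5 [2.5y] bond c/2=11/400: DF=(804839/800000 − 11/400·(0.980800+0.951200+0.941400+0.923600))/(1+11/400) = 351/400 ≈ 0.877500
step 6 [3y] zero: DF = P = 4273/5000 ≈ 0.854600
step 7 [3.5y] zero: DF = P = 2031/2500 ≈ 0.812400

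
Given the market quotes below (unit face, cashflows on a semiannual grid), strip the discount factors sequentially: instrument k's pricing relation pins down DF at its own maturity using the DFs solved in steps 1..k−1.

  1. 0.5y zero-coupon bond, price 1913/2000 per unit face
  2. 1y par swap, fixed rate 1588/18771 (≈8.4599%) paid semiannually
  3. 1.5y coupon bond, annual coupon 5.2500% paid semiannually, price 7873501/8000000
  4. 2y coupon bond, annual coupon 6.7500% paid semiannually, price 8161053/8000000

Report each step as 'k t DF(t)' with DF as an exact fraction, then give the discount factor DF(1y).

1 1/2 1913/2000
2 1 4603/5000
3 3/2 911/1000
4 2 4479/5000
DF(1y) = 4603/5000 ≈ 0.920600

step 1 [0.5y] zero: DF = P = 1913/2000 ≈ 0.956500
step 2 [1y] swap r/2=794/18771: DF=(1 − 794/18771·(0.956500))/(1+794/18771) = 4603/5000 ≈ 0.920600
step 3 [1.5y] bond c/2=21/800: DF=(7873501/8000000 − 21/800·(0.956500+0.920600))/(1+21/800) = 911/1000 ≈ 0.911000
step 4 [2y] bond c/2=27/800: DF=(8161053/8000000 − 27/800·(0.956500+0.920600+0.911000))/(1+27/800) = 4479/5000 ≈ 0.895800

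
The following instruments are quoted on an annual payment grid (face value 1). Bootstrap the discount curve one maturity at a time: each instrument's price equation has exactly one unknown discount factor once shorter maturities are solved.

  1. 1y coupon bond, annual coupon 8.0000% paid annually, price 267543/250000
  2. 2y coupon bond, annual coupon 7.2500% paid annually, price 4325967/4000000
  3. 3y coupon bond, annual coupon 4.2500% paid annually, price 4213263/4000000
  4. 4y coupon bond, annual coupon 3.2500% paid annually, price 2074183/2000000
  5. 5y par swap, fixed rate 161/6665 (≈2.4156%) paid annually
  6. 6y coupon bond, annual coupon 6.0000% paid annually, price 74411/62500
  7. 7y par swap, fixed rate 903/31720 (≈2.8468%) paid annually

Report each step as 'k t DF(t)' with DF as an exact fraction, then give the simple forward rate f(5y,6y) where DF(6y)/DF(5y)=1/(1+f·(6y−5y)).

1 1 9909/10000
2 2 4707/5000
3 3 2329/2500
4 4 9143/10000
5 5 8873/10000
6 6 8591/10000
7 7 4097/5000
f(5y,6y) = ((8873/10000)/(8591/10000) − 1)/(1) = 282/8591 ≈ 3.2825%

step 1 [1y] bond c/1=2/25: DF=(267543/250000 − 2/25·(0))/(1+2/25) = 9909/10000 ≈ 0.990900
step 2 [2y] bond c/1=29/400: DF=(4325967/4000000 − 29/400·(0.990900))/(1+29/400) = 4707/5000 ≈ 0.941400
step 3 [3y] bond c/1=17/400: DF=(4213263/4000000 − 17/400·(0.990900+0.941400))/(1+17/400) = 2329/2500 ≈ 0.931600
step 4 [4y] bond c/1=13/400: DF=(2074183/2000000 − 13/400·(0.990900+0.941400+0.931600))/(1+13/400) = 9143/10000 ≈ 0.914300
step 5 [5y] swap r/1=161/6665: DF=(1 − 161/6665·(0.990900+0.941400+0.931600+0.914300))/(1+161/6665) = 8873/10000 ≈ 0.887300
step 6 [6y] bond c/1=3/50: DF=(74411/62500 − 3/50·(0.990900+0.941400+0.931600+0.914300+0.887300))/(1+3/50) = 8591/10000 ≈ 0.859100
step 7 [7y] swap r/1=903/31720: DF=(1 − 903/31720·(0.990900+0.941400+0.931600+0.914300+0.887300+0.859100))/(1+903/31720) = 4097/5000 ≈ 0.819400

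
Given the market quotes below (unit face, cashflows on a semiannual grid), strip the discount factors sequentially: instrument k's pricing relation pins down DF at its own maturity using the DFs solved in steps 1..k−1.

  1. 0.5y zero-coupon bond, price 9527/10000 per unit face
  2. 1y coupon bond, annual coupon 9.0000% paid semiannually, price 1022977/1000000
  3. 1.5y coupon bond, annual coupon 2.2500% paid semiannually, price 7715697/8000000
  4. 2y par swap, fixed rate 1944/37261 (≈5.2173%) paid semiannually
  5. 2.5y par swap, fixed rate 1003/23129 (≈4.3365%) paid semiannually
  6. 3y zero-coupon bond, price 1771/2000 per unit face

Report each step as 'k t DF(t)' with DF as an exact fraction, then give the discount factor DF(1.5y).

step 1 [0.5y] zero: DF = P = 9527/10000 ≈ 0.952700
step 2 [1y] bond c/2=9/200: DF=(1022977/1000000 − 9/200·(0.952700))/(1+9/200) = 9379/10000 ≈ 0.937900
step 3 [1.5y] bond c/2=9/800: DF=(7715697/8000000 − 9/800·(0.952700+0.937900))/(1+9/800) = 9327/10000 ≈ 0.932700
step 4 [2y] swap r/2=972/37261: DF=(1 − 972/37261·(0.952700+0.937900+0.932700))/(1+972/37261) = 2257/2500 ≈ 0.902800
step 5 [2.5y] swap r/2=1003/46258: DF=(1 − 1003/46258·(0.952700+0.937900+0.932700+0.902800))/(1+1003/46258) = 8997/10000 ≈ 0.899700
step 6 [3y] zero: DF = P = 1771/2000 ≈ 0.885500

1 1/2 9527/10000
2 1 9379/10000
3 3/2 9327/10000
4 2 2257/2500
5 5/2 8997/10000
6 3 1771/2000
DF(1.5y) = 9327/10000 ≈ 0.932700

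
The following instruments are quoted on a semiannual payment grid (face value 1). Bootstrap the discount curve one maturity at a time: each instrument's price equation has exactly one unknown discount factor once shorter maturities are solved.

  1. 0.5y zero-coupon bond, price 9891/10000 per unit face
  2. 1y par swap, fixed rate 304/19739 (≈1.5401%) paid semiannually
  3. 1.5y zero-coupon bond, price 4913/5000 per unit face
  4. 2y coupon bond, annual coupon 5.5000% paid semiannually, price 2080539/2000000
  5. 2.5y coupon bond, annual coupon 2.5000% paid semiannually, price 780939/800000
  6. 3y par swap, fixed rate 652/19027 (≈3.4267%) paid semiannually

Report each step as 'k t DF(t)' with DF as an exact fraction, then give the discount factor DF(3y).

step 1 [0.5y] zero: DF = P = 9891/10000 ≈ 0.989100
step 2 [1y] swap r/2=152/19739: DF=(1 − 152/19739·(0.989100))/(1+152/19739) = 1231/1250 ≈ 0.984800
step 3 [1.5y] zero: DF = P = 4913/5000 ≈ 0.982600
step 4 [2y] bond c/2=11/400: DF=(2080539/2000000 − 11/400·(0.989100+0.984800+0.982600))/(1+11/400) = 9333/10000 ≈ 0.933300
step 5 [2.5y] bond c/2=1/80: DF=(780939/800000 − 1/80·(0.989100+0.984800+0.982600+0.933300))/(1+1/80) = 9161/10000 ≈ 0.916100
step 6 [3y] swap r/2=326/19027: DF=(1 − 326/19027·(0.989100+0.984800+0.982600+0.933300+0.916100))/(1+326/19027) = 4511/5000 ≈ 0.902200

1 1/2 9891/10000
2 1 1231/1250
3 3/2 4913/5000
4 2 9333/10000
5 5/2 9161/10000
6 3 4511/5000
DF(3y) = 4511/5000 ≈ 0.902200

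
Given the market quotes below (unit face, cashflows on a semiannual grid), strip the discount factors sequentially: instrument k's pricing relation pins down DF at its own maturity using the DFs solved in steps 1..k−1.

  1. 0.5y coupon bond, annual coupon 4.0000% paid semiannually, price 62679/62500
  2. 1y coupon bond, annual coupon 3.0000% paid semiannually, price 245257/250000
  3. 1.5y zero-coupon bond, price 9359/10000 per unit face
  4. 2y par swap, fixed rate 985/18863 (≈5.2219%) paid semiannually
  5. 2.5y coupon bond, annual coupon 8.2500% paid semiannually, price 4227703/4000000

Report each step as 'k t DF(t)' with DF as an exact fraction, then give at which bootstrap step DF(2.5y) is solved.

1 1/2 1229/1250
2 1 119/125
3 3/2 9359/10000
4 2 1803/2000
5 5/2 541/625
DF(2.5y) is solved at step 5

step 1 [0.5y] bond c/2=1/50: DF=(62679/62500 − 1/50·(0))/(1+1/50) = 1229/1250 ≈ 0.983200
step 2 [1y] bond c/2=3/200: DF=(245257/250000 − 3/200·(0.983200))/(1+3/200) = 119/125 ≈ 0.952000
step 3 [1.5y] zero: DF = P = 9359/10000 ≈ 0.935900
step 4 [2y] swap r/2=985/37726: DF=(1 − 985/37726·(0.983200+0.952000+0.935900))/(1+985/37726) = 1803/2000 ≈ 0.901500
step 5 [2.5y] bond c/2=33/800: DF=(4227703/4000000 − 33/800·(0.983200+0.952000+0.935900+0.901500))/(1+33/800) = 541/625 ≈ 0.865600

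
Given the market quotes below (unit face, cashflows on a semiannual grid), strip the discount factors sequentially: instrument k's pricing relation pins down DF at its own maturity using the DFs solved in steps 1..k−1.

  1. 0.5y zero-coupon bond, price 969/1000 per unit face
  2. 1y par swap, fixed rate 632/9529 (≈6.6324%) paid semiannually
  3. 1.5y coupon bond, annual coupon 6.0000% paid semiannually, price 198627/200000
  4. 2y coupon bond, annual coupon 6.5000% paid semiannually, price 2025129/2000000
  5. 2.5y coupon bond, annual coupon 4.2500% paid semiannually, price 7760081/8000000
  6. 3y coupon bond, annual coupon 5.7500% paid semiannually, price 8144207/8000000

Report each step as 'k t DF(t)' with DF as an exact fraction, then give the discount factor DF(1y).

1 1/2 969/1000
2 1 1171/1250
3 3/2 9087/10000
4 2 8921/10000
5 5/2 8727/10000
6 3 1077/1250
DF(1y) = 1171/1250 ≈ 0.936800

step 1 [0.5y] zero: DF = P = 969/1000 ≈ 0.969000
step 2 [1y] swap r/2=316/9529: DF=(1 − 316/9529·(0.969000))/(1+316/9529) = 1171/1250 ≈ 0.936800
step 3 [1.5y] bond c/2=3/100: DF=(198627/200000 − 3/100·(0.969000+0.936800))/(1+3/100) = 9087/10000 ≈ 0.908700
step 4 [2y] bond c/2=13/400: DF=(2025129/2000000 − 13/400·(0.969000+0.936800+0.908700))/(1+13/400) = 8921/10000 ≈ 0.892100
step 5 [2.5y] bond c/2=17/800: DF=(7760081/8000000 − 17/800·(0.969000+0.936800+0.908700+0.892100))/(1+17/800) = 8727/10000 ≈ 0.872700
step 6 [3y] bond c/2=23/800: DF=(8144207/8000000 − 23/800·(0.969000+0.936800+0.908700+0.892100+0.872700))/(1+23/800) = 1077/1250 ≈ 0.861600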